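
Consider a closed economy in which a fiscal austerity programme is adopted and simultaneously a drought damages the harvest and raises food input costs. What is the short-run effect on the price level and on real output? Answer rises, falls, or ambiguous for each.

The first event is a negative demand shock: AD shifts left, which by itself pushes P down and Y down.
The second is an adverse supply shock: SRAS shifts left, which by itself pushes P up and Y down.
The two shocks push P in opposite directions, so the effect on P is ambiguous. Both shocks push Y down, so Y falls.

Price level: ambiguous; output: falls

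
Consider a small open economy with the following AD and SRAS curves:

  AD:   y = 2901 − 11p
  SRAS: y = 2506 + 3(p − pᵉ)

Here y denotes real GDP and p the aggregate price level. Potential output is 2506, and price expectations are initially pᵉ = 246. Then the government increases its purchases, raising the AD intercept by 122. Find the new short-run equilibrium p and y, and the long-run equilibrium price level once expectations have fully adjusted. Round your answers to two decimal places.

Short run: p = 89.64, y = 2036.93. Long run: p = 47.00.

AD shifts right: new AD is y = 3023 − 11p. With pᵉ = 246, SRAS is y = 1768 + 3p.
Short run: 3023 − 11p = 1768 + 3p gives 1255 = 14p, so p = 89.64 and y = 3023 − 11p = 2036.93.
y = 2036.93 is below potential 2506; expectations adjust and SRAS shifts right until y = 2506.
Long run: on the new AD curve, 2506 = 3023 − 11p gives p = 47.00.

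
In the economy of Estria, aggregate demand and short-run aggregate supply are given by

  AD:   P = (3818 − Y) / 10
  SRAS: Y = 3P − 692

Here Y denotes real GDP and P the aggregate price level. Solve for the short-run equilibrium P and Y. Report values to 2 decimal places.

Rearrange AD to Y = 3818 − 10P.
Set AD = SRAS: 3818 − 10P = 3P − 692, so 4510 = 13P and P = 346.92.
Substituting into AD, Y = 3818 − 10P = 348.77.

P = 346.92, Y = 348.77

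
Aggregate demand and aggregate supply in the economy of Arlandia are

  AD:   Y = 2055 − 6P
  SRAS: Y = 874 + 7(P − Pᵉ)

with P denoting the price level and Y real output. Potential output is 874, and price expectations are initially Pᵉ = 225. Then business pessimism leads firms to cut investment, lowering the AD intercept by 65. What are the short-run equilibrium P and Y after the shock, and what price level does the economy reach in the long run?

Short run: P = 207, Y = 748. Long run: P = 186.

AD shifts left: new AD is Y = 1990 − 6P. With Pᵉ = 225, SRAS is Y = 7P − 701.
Short run: 1990 − 6P = 7P − 701 gives 2691 = 13P, so P = 207 and Y = 1990 − 6·207 = 748.
Y = 748 is below potential 874; expectations adjust and SRAS shifts right until Y = 874.
Long run: on the new AD curve, 874 = 1990 − 6P gives P = 186.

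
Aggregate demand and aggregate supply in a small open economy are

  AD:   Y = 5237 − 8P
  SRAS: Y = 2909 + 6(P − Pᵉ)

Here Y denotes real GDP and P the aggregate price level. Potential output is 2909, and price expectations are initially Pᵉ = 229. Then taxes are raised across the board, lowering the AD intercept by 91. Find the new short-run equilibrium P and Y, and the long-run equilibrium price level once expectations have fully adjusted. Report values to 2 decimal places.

Short run: P = 257.93, Y = 3082.57. Long run: P = 279.63.

AD shifts left: new AD is Y = 5146 − 8P. With Pᵉ = 229, SRAS is Y = 1535 + 6P.
Short run: 5146 − 8P = 1535 + 6P gives 3611 = 14P, so P = 257.93 and Y = 5146 − 8P = 3082.57.
Y = 3082.57 is above potential 2909; expectations adjust and SRAS shifts left until Y = 2909.
Long run: on the new AD curve, 2909 = 5146 − 8P gives P = 279.63.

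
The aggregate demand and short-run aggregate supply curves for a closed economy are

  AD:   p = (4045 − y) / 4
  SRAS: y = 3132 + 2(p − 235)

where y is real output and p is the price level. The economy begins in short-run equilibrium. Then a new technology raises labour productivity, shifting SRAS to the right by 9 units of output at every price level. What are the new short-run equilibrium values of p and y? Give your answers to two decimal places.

p = 229.00, y = 3129.00

This is a positive supply shock: SRAS shifts right.
New SRAS: y = 2671 + 2p.
Set AD = SRAS: 4045 − 4p = 2671 + 2p, so 1374 = 6p and p = 229.00.
Substituting into AD, y = 3129.00.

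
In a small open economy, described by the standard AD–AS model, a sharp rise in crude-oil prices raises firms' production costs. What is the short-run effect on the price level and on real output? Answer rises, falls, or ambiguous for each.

This is an adverse supply shock: SRAS shifts left.
Moving along the downward-sloping AD curve, P rises and Y falls.

Price level: rises; output: falls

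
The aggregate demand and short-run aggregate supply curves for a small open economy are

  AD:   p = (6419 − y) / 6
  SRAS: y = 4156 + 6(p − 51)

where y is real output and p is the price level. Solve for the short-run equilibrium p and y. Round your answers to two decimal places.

Write SRAS as y = 4156 + 6p − 306 = 3850 + 6p.
Rearrange AD to y = 6419 − 6p.
Set AD = SRAS: 6419 − 6p = 3850 + 6p, so 2569 = 12p and p = 214.08.
Substituting into AD, y = 6419 − 6p = 5134.50.

p = 214.08, y = 5134.50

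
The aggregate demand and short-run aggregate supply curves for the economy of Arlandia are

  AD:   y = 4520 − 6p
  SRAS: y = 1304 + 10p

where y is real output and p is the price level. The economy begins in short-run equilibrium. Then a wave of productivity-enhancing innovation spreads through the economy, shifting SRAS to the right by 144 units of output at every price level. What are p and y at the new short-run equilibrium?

p = 192, y = 3368

This is a positive supply shock: SRAS shifts right.
New SRAS: y = 1448 + 10p.
Set AD = SRAS: 4520 − 6p = 1448 + 10p, so 3072 = 16p and p = 192.
y = 4520 − 6·192 = 3368.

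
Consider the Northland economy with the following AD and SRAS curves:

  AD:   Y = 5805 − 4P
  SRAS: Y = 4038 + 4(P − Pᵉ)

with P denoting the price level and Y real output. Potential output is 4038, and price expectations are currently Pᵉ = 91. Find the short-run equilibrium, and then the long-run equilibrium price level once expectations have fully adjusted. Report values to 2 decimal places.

Short run: P = 266.38, Y = 4739.50. Long run: P = 441.75.

Short run: with Pᵉ = 91, SRAS is Y = 3674 + 4P. Setting AD = SRAS gives 2131 = 8P, so P = 266.38 and Y = 5805 − 4P = 4739.50.
Output 4739.50 is above potential 4038, so over time expected prices rise and SRAS shifts left until Y returns to 4038.
Long run: Y = 4038 on the AD curve gives 4038 = 5805 − 4P, so P = 441.75.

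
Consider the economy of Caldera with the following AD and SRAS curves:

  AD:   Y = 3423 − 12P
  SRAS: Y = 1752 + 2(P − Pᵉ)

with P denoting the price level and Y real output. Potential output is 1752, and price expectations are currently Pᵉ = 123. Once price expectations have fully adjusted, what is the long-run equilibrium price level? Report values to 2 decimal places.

Long-run P = 139.25

Short run: with Pᵉ = 123, SRAS is Y = 1506 + 2P. Setting AD = SRAS gives 1917 = 14P, so P = 136.93 and Y = 3423 − 12P = 1779.86.
Output 1779.86 is above potential 1752, so over time expected prices rise and SRAS shifts left until Y returns to 1752.
Long run: Y = 1752 on the AD curve gives 1752 = 3423 − 12P, so P = 139.25.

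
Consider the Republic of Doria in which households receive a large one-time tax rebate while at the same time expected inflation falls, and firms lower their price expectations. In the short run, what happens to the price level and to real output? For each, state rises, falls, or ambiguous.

Price level: ambiguous; output: rises

The first event is a positive demand shock: AD shifts right, which by itself pushes P up and Y up.
The second is a favourable supply shock: SRAS shifts right, which by itself pushes P down and Y up.
The two shocks push P in opposite directions, so the effect on P is ambiguous. Both shocks push Y up, so Y rises.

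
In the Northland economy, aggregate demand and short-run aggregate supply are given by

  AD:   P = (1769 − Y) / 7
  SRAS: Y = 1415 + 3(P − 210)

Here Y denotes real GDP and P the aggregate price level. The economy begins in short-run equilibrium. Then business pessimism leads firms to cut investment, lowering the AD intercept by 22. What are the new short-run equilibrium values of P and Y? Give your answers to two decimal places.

P = 96.20, Y = 1073.60

This is a negative demand shock: AD shifts left.
New AD: Y = 1747 − 7P.
SRAS can be written Y = 785 + 3P.
Set AD = SRAS: 1747 − 7P = 785 + 3P, so 962 = 10P and P = 96.20.
Substituting into AD, Y = 1073.60.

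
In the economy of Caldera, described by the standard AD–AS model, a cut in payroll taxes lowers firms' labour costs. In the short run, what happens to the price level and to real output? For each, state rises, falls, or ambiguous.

Price level: falls; output: rises

This is a favourable supply shock: SRAS shifts right.
Moving along the downward-sloping AD curve, P falls and Y rises.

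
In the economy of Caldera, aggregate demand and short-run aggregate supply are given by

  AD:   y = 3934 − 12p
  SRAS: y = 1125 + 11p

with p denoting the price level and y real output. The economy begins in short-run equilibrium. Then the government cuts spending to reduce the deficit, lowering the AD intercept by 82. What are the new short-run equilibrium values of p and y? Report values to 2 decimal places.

This is a negative demand shock: AD shifts left.
New AD: y = 3852 − 12p.
Set AD = SRAS: 3852 − 12p = 1125 + 11p, so 2727 = 23p and p = 118.57.
Substituting into AD, y = 2429.22.

p = 118.57, y = 2429.22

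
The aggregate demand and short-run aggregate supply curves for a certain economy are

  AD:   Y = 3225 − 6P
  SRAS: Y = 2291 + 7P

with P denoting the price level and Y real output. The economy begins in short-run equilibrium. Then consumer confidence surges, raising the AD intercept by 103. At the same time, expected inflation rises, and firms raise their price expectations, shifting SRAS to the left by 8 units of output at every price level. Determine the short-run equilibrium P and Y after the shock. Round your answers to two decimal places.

P = 80.38, Y = 2845.69

After both shocks: AD is Y = 3328 − 6P and SRAS is Y = 2283 + 7P.
Setting them equal: 1045 = 13P, so P = 80.38.
Substituting into AD, Y = 2845.69.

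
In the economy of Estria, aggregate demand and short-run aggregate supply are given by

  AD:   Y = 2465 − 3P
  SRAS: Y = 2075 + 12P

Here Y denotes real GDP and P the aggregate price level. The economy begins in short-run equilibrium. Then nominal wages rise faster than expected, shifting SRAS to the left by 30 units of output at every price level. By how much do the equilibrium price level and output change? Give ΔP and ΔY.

ΔP = +2, ΔY = -6

This is a negative supply shock: SRAS shifts left.
New SRAS: Y = 2045 + 12P.
Set AD = SRAS: 2465 − 3P = 2045 + 12P, so 420 = 15P and P = 28.
Y = 2465 − 3·28 = 2381.
Initially P = 26, Y = 2387, so ΔP = +2 and ΔY = -6.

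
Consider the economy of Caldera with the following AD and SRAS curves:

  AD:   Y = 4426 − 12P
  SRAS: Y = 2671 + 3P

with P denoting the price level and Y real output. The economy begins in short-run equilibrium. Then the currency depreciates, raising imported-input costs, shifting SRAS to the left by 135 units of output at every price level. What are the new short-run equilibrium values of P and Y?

This is a negative supply shock: SRAS shifts left.
New SRAS: Y = 2536 + 3P.
Set AD = SRAS: 4426 − 12P = 2536 + 3P, so 1890 = 15P and P = 126.
Y = 4426 − 12·126 = 2914.

P = 126, Y = 2914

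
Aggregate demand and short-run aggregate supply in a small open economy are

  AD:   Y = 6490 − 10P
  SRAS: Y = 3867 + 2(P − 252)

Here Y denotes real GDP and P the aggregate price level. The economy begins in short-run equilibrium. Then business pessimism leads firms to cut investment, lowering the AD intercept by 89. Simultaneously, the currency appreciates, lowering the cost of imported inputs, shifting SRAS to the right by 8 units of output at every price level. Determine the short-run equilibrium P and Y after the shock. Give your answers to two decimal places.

P = 252.50, Y = 3876.00

After both shocks: AD is Y = 6401 − 10P and SRAS is Y = 3371 + 2P.
Setting them equal: 3030 = 12P, so P = 252.50.
Substituting into AD, Y = 3876.00.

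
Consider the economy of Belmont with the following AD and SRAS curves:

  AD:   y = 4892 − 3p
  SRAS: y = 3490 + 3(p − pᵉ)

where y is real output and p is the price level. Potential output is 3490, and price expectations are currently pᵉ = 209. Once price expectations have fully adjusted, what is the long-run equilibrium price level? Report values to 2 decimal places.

Short run: with pᵉ = 209, SRAS is y = 2863 + 3p. Setting AD = SRAS gives 2029 = 6p, so p = 338.17 and y = 4892 − 3p = 3877.50.
Output 3877.50 is above potential 3490, so over time expected prices rise and SRAS shifts left until y returns to 3490.
Long run: y = 3490 on the AD curve gives 3490 = 4892 − 3p, so p = 467.33.

Long-run p = 467.33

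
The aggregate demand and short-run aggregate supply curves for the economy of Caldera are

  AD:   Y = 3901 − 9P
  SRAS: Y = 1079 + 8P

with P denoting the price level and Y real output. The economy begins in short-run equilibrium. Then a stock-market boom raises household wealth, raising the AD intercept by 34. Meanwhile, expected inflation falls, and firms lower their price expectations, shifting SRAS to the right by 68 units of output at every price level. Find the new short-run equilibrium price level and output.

P = 164, Y = 2459

After both shocks: AD is Y = 3935 − 9P and SRAS is Y = 1147 + 8P.
Setting them equal: 2788 = 17P, so P = 164.
Y = 3935 − 9·164 = 2459.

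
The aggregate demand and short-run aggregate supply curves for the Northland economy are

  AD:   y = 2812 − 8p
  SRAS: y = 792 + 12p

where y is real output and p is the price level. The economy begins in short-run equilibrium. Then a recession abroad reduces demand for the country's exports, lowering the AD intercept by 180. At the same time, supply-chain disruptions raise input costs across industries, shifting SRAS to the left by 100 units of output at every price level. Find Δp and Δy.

Δp = -4, Δy = -148

After both shocks: AD is y = 2632 − 8p and SRAS is y = 692 + 12p.
Setting them equal: 1940 = 20p, so p = 97.
y = 2632 − 8·97 = 1856.
Initially p = 101, y = 2004, so Δp = -4 and Δy = -148.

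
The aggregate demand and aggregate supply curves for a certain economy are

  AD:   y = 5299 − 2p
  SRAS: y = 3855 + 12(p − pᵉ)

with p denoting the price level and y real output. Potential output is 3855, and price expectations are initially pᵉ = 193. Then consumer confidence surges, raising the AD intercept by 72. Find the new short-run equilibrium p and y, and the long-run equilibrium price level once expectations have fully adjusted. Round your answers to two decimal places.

Short run: p = 273.71, y = 4823.57. Long run: p = 758.00.

AD shifts right: new AD is y = 5371 − 2p. With pᵉ = 193, SRAS is y = 1539 + 12p.
Short run: 5371 − 2p = 1539 + 12p gives 3832 = 14p, so p = 273.71 and y = 5371 − 2p = 4823.57.
y = 4823.57 is above potential 3855; expectations adjust and SRAS shifts left until y = 3855.
Long run: on the new AD curve, 3855 = 5371 − 2p gives p = 758.00.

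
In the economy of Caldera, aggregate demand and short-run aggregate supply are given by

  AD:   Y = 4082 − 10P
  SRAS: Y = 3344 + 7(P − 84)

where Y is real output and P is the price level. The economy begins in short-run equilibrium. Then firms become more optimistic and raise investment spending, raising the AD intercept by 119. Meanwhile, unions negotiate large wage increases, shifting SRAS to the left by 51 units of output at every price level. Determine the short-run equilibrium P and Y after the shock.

After both shocks: AD is Y = 4201 − 10P and SRAS is Y = 2705 + 7P.
Setting them equal: 1496 = 17P, so P = 88.
Y = 4201 − 10·88 = 3321.

P = 88, Y = 3321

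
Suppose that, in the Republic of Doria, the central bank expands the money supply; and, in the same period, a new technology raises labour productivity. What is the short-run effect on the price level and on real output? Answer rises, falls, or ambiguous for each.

Price level: ambiguous; output: rises

The first event is a positive demand shock: AD shifts right, which by itself pushes P up and Y up.
The second is a favourable supply shock: SRAS shifts right, which by itself pushes P down and Y up.
The two shocks push P in opposite directions, so the effect on P is ambiguous. Both shocks push Y up, so Y rises.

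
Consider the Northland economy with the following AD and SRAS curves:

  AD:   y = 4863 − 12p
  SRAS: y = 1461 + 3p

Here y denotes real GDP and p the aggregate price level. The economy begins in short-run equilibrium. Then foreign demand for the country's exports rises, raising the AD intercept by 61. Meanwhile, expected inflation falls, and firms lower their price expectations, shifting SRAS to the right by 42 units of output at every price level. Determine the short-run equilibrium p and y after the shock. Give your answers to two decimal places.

After both shocks: AD is y = 4924 − 12p and SRAS is y = 1503 + 3p.
Setting them equal: 3421 = 15p, so p = 228.07.
Substituting into AD, y = 2187.20.

p = 228.07, y = 2187.20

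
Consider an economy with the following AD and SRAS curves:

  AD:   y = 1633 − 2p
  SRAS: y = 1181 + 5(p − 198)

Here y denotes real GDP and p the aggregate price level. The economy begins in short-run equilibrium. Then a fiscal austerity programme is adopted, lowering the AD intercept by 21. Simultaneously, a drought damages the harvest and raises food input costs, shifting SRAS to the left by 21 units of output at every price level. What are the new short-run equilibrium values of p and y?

p = 206, y = 1200

After both shocks: AD is y = 1612 − 2p and SRAS is y = 170 + 5p.
Setting them equal: 1442 = 7p, so p = 206.
y = 1612 − 2·206 = 1200.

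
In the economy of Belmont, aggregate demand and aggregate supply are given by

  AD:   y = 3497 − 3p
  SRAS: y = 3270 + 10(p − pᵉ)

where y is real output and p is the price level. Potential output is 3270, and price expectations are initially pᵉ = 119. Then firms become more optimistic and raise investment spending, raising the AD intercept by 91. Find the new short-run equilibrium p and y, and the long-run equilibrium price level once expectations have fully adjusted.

Short run: p = 116, y = 3240. Long run: p = 106.

AD shifts right: new AD is y = 3588 − 3p. With pᵉ = 119, SRAS is y = 2080 + 10p.
Short run: 3588 − 3p = 2080 + 10p gives 1508 = 13p, so p = 116 and y = 3588 − 3·116 = 3240.
y = 3240 is below potential 3270; expectations adjust and SRAS shifts right until y = 3270.
Long run: on the new AD curve, 3270 = 3588 − 3p gives p = 106.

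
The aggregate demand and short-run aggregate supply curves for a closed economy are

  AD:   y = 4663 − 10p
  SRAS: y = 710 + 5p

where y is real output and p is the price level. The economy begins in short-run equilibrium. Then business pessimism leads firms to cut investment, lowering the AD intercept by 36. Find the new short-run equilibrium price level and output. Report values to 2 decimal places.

p = 261.13, y = 2015.67

This is a negative demand shock: AD shifts left.
New AD: y = 4627 − 10p.
Set AD = SRAS: 4627 − 10p = 710 + 5p, so 3917 = 15p and p = 261.13.
Substituting into AD, y = 2015.67.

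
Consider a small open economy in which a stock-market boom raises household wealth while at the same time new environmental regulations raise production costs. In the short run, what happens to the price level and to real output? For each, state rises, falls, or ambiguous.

The first event is a positive demand shock: AD shifts right, which by itself pushes P up and Y up.
The second is an adverse supply shock: SRAS shifts left, which by itself pushes P up and Y down.
Both shocks push P up, so P rises. The two shocks push Y in opposite directions, so the effect on Y is ambiguous.

Price level: rises; output: ambiguous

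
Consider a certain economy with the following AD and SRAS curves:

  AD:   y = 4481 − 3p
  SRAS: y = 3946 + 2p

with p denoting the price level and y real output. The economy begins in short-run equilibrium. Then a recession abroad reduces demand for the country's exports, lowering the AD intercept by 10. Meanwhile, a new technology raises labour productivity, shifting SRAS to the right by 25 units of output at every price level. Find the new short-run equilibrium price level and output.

After both shocks: AD is y = 4471 − 3p and SRAS is y = 3971 + 2p.
Setting them equal: 500 = 5p, so p = 100.
y = 4471 − 3·100 = 4171.

p = 100, y = 4171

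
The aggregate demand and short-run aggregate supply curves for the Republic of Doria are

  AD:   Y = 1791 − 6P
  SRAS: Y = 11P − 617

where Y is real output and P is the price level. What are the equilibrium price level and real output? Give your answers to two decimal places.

P = 141.65, Y = 941.12

Set AD = SRAS: 1791 − 6P = 11P − 617, so 2408 = 17P and P = 141.65.
Substituting into AD, Y = 1791 − 6P = 941.12.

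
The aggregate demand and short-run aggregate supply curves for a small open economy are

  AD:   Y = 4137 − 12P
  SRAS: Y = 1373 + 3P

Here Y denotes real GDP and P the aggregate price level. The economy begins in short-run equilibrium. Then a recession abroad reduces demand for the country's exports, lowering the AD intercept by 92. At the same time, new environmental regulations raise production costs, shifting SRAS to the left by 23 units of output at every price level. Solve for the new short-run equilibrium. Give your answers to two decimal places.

P = 179.67, Y = 1889.00

After both shocks: AD is Y = 4045 − 12P and SRAS is Y = 1350 + 3P.
Setting them equal: 2695 = 15P, so P = 179.67.
Substituting into AD, Y = 1889.00.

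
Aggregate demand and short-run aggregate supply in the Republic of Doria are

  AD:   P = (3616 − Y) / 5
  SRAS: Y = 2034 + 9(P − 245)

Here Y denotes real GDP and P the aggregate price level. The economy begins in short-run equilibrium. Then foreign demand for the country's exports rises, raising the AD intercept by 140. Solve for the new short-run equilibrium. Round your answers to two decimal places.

This is a positive demand shock: AD shifts right.
New AD: Y = 3756 − 5P.
SRAS can be written Y = 9P − 171.
Set AD = SRAS: 3756 − 5P = 9P − 171, so 3927 = 14P and P = 280.50.
Substituting into AD, Y = 2353.50.

P = 280.50, Y = 2353.50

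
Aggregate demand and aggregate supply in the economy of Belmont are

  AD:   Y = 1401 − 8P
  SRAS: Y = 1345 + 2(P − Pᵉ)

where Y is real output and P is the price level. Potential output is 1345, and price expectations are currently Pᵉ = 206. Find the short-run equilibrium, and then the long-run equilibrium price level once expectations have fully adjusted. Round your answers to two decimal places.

Short run: with Pᵉ = 206, SRAS is Y = 933 + 2P. Setting AD = SRAS gives 468 = 10P, so P = 46.80 and Y = 1401 − 8P = 1026.60.
Output 1026.60 is below potential 1345, so over time expected prices fall and SRAS shifts right until Y returns to 1345.
Long run: Y = 1345 on the AD curve gives 1345 = 1401 − 8P, so P = 7.00.

Short run: P = 46.80, Y = 1026.60. Long run: P = 7.00.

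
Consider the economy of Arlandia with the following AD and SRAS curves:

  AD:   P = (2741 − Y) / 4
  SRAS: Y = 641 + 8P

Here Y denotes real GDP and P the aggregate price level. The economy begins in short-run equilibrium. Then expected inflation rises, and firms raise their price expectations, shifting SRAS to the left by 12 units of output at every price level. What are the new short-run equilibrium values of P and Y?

This is a negative supply shock: SRAS shifts left.
New SRAS: Y = 629 + 8P.
Set AD = SRAS: 2741 − 4P = 629 + 8P, so 2112 = 12P and P = 176.
Y = 2741 − 4·176 = 2037.

P = 176, Y = 2037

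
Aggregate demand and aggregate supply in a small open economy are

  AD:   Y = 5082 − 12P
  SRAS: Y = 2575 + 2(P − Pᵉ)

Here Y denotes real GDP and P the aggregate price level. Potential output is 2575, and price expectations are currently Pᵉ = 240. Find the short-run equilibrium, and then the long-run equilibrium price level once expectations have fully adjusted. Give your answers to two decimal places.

Short run: P = 213.36, Y = 2521.71. Long run: P = 208.92.

Short run: with Pᵉ = 240, SRAS is Y = 2095 + 2P. Setting AD = SRAS gives 2987 = 14P, so P = 213.36 and Y = 5082 − 12P = 2521.71.
Output 2521.71 is below potential 2575, so over time expected prices fall and SRAS shifts right until Y returns to 2575.
Long run: Y = 2575 on the AD curve gives 2575 = 5082 − 12P, so P = 208.92.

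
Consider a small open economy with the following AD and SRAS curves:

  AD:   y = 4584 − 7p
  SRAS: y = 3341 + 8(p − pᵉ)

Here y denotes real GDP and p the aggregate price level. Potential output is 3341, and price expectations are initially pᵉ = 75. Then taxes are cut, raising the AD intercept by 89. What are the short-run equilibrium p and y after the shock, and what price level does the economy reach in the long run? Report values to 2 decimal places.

AD shifts right: new AD is y = 4673 − 7p. With pᵉ = 75, SRAS is y = 2741 + 8p.
Short run: 4673 − 7p = 2741 + 8p gives 1932 = 15p, so p = 128.80 and y = 4673 − 7p = 3771.40.
y = 3771.40 is above potential 3341; expectations adjust and SRAS shifts left until y = 3341.
Long run: on the new AD curve, 3341 = 4673 − 7p gives p = 190.29.

Short run: p = 128.80, y = 3771.40. Long run: p = 190.29.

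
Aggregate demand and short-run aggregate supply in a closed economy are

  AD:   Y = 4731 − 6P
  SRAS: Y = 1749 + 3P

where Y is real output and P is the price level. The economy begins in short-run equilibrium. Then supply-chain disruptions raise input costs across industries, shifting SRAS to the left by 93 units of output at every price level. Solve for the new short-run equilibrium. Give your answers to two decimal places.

P = 341.67, Y = 2681.00

This is a negative supply shock: SRAS shifts left.
New SRAS: Y = 1656 + 3P.
Set AD = SRAS: 4731 − 6P = 1656 + 3P, so 3075 = 9P and P = 341.67.
Substituting into AD, Y = 2681.00.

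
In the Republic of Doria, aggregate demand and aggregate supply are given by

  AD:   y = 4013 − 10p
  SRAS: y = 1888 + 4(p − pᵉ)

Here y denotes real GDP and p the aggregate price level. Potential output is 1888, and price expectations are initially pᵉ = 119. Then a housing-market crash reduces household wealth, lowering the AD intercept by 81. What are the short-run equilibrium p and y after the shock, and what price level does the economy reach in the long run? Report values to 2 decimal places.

Short run: p = 180.00, y = 2132.00. Long run: p = 204.40.

AD shifts left: new AD is y = 3932 − 10p. With pᵉ = 119, SRAS is y = 1412 + 4p.
Short run: 3932 − 10p = 1412 + 4p gives 2520 = 14p, so p = 180.00 and y = 3932 − 10p = 2132.00.
y = 2132.00 is above potential 1888; expectations adjust and SRAS shifts left until y = 1888.
Long run: on the new AD curve, 1888 = 3932 − 10p gives p = 204.40.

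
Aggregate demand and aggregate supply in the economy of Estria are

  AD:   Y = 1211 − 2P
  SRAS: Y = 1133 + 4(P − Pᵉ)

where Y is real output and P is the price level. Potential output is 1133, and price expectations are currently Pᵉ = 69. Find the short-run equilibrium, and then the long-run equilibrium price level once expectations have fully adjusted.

Short run: P = 59, Y = 1093. Long run: P = 39.

Short run: with Pᵉ = 69, SRAS is Y = 857 + 4P. Setting AD = SRAS gives 354 = 6P, so P = 59 and Y = 1211 − 2·59 = 1093.
Output 1093 is below potential 1133, so over time expected prices fall and SRAS shifts right until Y returns to 1133.
Long run: Y = 1133 on the AD curve gives 1133 = 1211 − 2P, so P = 39.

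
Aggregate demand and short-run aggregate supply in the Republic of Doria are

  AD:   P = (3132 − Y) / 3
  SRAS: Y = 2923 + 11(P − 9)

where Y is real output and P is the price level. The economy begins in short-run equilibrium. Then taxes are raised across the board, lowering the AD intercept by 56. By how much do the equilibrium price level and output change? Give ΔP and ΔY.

ΔP = -4, ΔY = -44

This is a negative demand shock: AD shifts left.
New AD: Y = 3076 − 3P.
SRAS can be written Y = 2824 + 11P.
Set AD = SRAS: 3076 − 3P = 2824 + 11P, so 252 = 14P and P = 18.
Y = 3076 − 3·18 = 3022.
Initially P = 22, Y = 3066, so ΔP = -4 and ΔY = -44.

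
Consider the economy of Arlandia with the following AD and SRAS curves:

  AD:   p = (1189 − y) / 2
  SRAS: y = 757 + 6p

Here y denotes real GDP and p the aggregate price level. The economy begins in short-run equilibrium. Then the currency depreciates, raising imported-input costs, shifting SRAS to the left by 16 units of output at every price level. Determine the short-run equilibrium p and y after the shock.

This is a negative supply shock: SRAS shifts left.
New SRAS: y = 741 + 6p.
Set AD = SRAS: 1189 − 2p = 741 + 6p, so 448 = 8p and p = 56.
y = 1189 − 2·56 = 1077.

p = 56, y = 1077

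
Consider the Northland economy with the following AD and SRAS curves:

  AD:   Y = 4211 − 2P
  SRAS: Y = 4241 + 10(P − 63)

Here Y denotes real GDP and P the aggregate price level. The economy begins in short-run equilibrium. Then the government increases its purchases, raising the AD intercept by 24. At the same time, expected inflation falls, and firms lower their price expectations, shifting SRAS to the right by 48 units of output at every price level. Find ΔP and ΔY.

After both shocks: AD is Y = 4235 − 2P and SRAS is Y = 3659 + 10P.
Setting them equal: 576 = 12P, so P = 48.
Y = 4235 − 2·48 = 4139.
Initially P = 50, Y = 4111, so ΔP = -2 and ΔY = +28.

ΔP = -2, ΔY = +28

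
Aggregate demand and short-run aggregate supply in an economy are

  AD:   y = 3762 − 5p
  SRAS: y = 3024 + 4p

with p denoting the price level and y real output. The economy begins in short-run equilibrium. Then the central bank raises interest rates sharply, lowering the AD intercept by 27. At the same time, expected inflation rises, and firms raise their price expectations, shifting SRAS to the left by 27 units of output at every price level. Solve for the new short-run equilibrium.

p = 82, y = 3325

After both shocks: AD is y = 3735 − 5p and SRAS is y = 2997 + 4p.
Setting them equal: 738 = 9p, so p = 82.
y = 3735 − 5·82 = 3325.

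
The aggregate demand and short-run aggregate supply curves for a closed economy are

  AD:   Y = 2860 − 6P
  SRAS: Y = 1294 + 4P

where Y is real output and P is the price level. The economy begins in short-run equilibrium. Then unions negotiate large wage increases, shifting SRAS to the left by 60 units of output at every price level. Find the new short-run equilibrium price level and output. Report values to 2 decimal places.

P = 162.60, Y = 1884.40

This is a negative supply shock: SRAS shifts left.
New SRAS: Y = 1234 + 4P.
Set AD = SRAS: 2860 − 6P = 1234 + 4P, so 1626 = 10P and P = 162.60.
Substituting into AD, Y = 1884.40.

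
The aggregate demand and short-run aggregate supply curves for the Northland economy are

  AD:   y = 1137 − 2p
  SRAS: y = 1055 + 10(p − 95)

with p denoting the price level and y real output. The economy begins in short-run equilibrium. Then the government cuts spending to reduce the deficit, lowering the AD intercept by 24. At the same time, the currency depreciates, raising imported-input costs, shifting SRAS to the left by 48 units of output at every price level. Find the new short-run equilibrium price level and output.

After both shocks: AD is y = 1113 − 2p and SRAS is y = 57 + 10p.
Setting them equal: 1056 = 12p, so p = 88.
y = 1113 − 2·88 = 937.

p = 88, y = 937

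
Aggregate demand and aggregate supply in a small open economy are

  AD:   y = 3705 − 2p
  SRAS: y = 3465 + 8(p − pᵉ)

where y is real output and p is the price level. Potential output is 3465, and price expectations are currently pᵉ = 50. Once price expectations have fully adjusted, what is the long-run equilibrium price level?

Long-run p = 120

Short run: with pᵉ = 50, SRAS is y = 3065 + 8p. Setting AD = SRAS gives 640 = 10p, so p = 64 and y = 3705 − 2·64 = 3577.
Output 3577 is above potential 3465, so over time expected prices rise and SRAS shifts left until y returns to 3465.
Long run: y = 3465 on the AD curve gives 3465 = 3705 − 2p, so p = 120.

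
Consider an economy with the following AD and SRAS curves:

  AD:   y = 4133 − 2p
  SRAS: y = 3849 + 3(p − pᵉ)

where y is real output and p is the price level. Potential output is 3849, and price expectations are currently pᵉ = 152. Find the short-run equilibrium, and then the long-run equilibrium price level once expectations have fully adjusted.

Short run: with pᵉ = 152, SRAS is y = 3393 + 3p. Setting AD = SRAS gives 740 = 5p, so p = 148 and y = 4133 − 2·148 = 3837.
Output 3837 is below potential 3849, so over time expected prices fall and SRAS shifts right until y returns to 3849.
Long run: y = 3849 on the AD curve gives 3849 = 4133 − 2p, so p = 142.

Short run: p = 148, y = 3837. Long run: p = 142.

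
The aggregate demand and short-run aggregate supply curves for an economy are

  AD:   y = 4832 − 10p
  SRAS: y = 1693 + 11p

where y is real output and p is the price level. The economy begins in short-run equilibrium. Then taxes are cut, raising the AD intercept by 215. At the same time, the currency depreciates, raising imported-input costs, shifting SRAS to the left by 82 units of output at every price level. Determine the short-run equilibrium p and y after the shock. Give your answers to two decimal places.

After both shocks: AD is y = 5047 − 10p and SRAS is y = 1611 + 11p.
Setting them equal: 3436 = 21p, so p = 163.62.
Substituting into AD, y = 3410.81.

p = 163.62, y = 3410.81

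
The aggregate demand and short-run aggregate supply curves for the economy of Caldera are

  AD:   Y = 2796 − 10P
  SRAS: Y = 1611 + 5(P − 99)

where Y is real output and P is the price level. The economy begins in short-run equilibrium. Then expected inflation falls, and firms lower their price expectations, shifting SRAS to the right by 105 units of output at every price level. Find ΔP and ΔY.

ΔP = -7, ΔY = +70

This is a positive supply shock: SRAS shifts right.
New SRAS: Y = 1221 + 5P.
Set AD = SRAS: 2796 − 10P = 1221 + 5P, so 1575 = 15P and P = 105.
Y = 2796 − 10·105 = 1746.
Initially P = 112, Y = 1676, so ΔP = -7 and ΔY = +70.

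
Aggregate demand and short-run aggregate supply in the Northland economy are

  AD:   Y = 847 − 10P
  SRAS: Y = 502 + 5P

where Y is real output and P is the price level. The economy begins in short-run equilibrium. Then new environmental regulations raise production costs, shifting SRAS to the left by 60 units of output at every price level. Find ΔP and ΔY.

This is a negative supply shock: SRAS shifts left.
New SRAS: Y = 442 + 5P.
Set AD = SRAS: 847 − 10P = 442 + 5P, so 405 = 15P and P = 27.
Y = 847 − 10·27 = 577.
Initially P = 23, Y = 617, so ΔP = +4 and ΔY = -40.

ΔP = +4, ΔY = -40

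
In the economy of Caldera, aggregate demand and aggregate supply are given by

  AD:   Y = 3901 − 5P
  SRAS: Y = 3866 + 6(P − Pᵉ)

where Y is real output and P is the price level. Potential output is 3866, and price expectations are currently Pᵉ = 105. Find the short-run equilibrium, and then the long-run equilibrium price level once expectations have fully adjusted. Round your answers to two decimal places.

Short run: with Pᵉ = 105, SRAS is Y = 3236 + 6P. Setting AD = SRAS gives 665 = 11P, so P = 60.45 and Y = 3901 − 5P = 3598.73.
Output 3598.73 is below potential 3866, so over time expected prices fall and SRAS shifts right until Y returns to 3866.
Long run: Y = 3866 on the AD curve gives 3866 = 3901 − 5P, so P = 7.00.

Short run: P = 60.45, Y = 3598.73. Long run: P = 7.00.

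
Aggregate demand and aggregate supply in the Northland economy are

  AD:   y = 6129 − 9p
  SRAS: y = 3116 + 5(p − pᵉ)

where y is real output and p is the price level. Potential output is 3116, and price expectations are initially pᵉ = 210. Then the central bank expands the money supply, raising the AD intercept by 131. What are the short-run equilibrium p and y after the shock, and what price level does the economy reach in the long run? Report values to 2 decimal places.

AD shifts right: new AD is y = 6260 − 9p. With pᵉ = 210, SRAS is y = 2066 + 5p.
Short run: 6260 − 9p = 2066 + 5p gives 4194 = 14p, so p = 299.57 and y = 6260 − 9p = 3563.86.
y = 3563.86 is above potential 3116; expectations adjust and SRAS shifts left until y = 3116.
Long run: on the new AD curve, 3116 = 6260 − 9p gives p = 349.33.

Short run: p = 299.57, y = 3563.86. Long run: p = 349.33.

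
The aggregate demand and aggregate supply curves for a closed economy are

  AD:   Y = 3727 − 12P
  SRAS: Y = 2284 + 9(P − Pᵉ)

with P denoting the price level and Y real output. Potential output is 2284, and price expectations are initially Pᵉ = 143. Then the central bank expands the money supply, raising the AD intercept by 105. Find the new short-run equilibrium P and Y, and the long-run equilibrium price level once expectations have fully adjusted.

Short run: P = 135, Y = 2212. Long run: P = 129.

AD shifts right: new AD is Y = 3832 − 12P. With Pᵉ = 143, SRAS is Y = 997 + 9P.
Short run: 3832 − 12P = 997 + 9P gives 2835 = 21P, so P = 135 and Y = 3832 − 12·135 = 2212.
Y = 2212 is below potential 2284; expectations adjust and SRAS shifts right until Y = 2284.
Long run: on the new AD curve, 2284 = 3832 − 12P gives P = 129.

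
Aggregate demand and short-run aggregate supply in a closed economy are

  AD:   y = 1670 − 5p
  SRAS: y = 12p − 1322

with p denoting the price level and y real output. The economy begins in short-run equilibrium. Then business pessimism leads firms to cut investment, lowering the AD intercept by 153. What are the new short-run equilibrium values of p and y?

p = 167, y = 682

This is a negative demand shock: AD shifts left.
New AD: y = 1517 − 5p.
Set AD = SRAS: 1517 − 5p = 12p − 1322, so 2839 = 17p and p = 167.
y = 1517 − 5·167 = 682.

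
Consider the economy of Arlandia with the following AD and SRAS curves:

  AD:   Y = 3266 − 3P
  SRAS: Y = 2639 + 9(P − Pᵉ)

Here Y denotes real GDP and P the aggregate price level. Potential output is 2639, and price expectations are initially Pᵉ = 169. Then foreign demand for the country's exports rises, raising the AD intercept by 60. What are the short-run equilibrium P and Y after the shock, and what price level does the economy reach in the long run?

AD shifts right: new AD is Y = 3326 − 3P. With Pᵉ = 169, SRAS is Y = 1118 + 9P.
Short run: 3326 − 3P = 1118 + 9P gives 2208 = 12P, so P = 184 and Y = 3326 − 3·184 = 2774.
Y = 2774 is above potential 2639; expectations adjust and SRAS shifts left until Y = 2639.
Long run: on the new AD curve, 2639 = 3326 − 3P gives P = 229.

Short run: P = 184, Y = 2774. Long run: P = 229.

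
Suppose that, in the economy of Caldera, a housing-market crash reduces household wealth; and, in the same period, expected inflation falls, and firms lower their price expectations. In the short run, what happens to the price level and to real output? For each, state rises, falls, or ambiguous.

The first event is a negative demand shock: AD shifts left, which by itself pushes P down and Y down.
The second is a favourable supply shock: SRAS shifts right, which by itself pushes P down and Y up.
Both shocks push P down, so P falls. The two shocks push Y in opposite directions, so the effect on Y is ambiguous.

Price level: falls; output: ambiguous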